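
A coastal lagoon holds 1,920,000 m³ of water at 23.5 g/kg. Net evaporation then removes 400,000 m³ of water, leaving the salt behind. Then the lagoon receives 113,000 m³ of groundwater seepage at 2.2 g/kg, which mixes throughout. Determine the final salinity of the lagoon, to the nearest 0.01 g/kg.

After evaporation: salt = 1,920,000×23.5 = 45,120,000; volume = 1,920,000 − 400,000 = 1,520,000 m³
After mixing: salt = 45,120,000 + 113,000×2.2 = 45,368,600; volume = 1,520,000 + 113,000 = 1,633,000 m³
S = 45,368,600 / 1,633,000 = 27.7824 g/kg

27.78 g/kg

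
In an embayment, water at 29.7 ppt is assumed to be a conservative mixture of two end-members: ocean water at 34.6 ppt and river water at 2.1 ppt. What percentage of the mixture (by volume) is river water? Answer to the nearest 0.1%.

15.1%

Let f be the freshwater fraction. Salt balance per unit volume:
f×2.1 + (1−f)×34.6 = 29.7
f = (34.6 − 29.7) / (34.6 − 2.1) = 4.9/32.5 = 0.1508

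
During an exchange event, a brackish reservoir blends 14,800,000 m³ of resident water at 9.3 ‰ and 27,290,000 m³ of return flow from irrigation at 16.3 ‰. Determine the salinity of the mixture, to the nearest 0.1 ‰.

Weighted by volume,
salt = 14,800,000×9.3 + 27,290,000×16.3 = 137,640,000 + 444,827,000 = 582,467,000
volume = 14,800,000 + 27,290,000 = 42,090,000 m³
S = 582,467,000 / 42,090,000 = 13.839 ‰

13.8 ‰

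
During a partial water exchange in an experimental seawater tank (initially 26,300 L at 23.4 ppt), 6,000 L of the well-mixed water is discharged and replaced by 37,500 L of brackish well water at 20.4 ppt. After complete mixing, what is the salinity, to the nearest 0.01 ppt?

Remaining after removal: 20,300 L at 23.4 ppt (salt = 475,020)
After addition: salt = 475,020 + 37,500×20.4 = 1,240,020; volume = 57,800 L
S = 1,240,020 / 57,800 = 21.4536 ppt

21.45 ppt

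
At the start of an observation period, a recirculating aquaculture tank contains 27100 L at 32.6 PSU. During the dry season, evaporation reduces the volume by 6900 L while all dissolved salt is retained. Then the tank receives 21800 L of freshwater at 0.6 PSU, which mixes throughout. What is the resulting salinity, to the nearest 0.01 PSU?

After evaporation: salt = 27,100×32.6 = 883,460; volume = 27,100 − 6,900 = 20,200 L
After mixing: salt = 883,460 + 21,800×0.6 = 896,540; volume = 20,200 + 21,800 = 42,000 L
S = 896,540 / 42,000 = 21.3462 PSU

21.35 PSU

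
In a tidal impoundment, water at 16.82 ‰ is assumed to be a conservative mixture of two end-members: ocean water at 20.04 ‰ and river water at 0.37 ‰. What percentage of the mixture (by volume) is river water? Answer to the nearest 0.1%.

16.4%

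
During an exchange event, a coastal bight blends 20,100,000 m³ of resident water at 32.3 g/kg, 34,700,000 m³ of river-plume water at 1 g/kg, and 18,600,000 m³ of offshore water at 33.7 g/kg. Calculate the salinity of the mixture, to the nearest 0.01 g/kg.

17.86 g/kg

Salt balance:
salt = 20,100,000×32.3 + 34,700,000×1 + 18,600,000×33.7 = 649,230,000 + 34,700,000 + 626,820,000 = 1,310,750,000
volume = 20,100,000 + 34,700,000 + 18,600,000 = 73,400,000 m³
S = 1,310,750,000 / 73,400,000 = 17.8576 g/kg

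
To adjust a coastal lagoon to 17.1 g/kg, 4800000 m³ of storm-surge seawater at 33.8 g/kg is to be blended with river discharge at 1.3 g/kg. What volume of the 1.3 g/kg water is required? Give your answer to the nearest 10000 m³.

5070000 m³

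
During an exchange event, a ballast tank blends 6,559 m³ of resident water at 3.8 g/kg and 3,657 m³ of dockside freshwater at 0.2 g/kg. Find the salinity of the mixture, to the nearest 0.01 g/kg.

2.51 g/kg

Salt balance:
salt = 6,559×3.8 + 3,657×0.2 = 24,924.2 + 731.4 = 25,655.6
volume = 6,559 + 3,657 = 10,216 m³
S = 25,655.6 / 10,216 = 2.5113 g/kg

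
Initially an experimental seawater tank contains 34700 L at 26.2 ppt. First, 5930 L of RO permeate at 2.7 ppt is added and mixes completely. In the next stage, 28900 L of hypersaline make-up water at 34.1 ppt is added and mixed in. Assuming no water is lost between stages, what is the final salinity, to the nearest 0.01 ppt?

27.48 ppt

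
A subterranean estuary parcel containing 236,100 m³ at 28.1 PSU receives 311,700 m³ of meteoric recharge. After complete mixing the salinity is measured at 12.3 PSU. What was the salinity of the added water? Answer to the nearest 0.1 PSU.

Salt balance: 236,100×28.1 + 311,700×S = 547,800×12.3
6,634,410 + 311,700·S = 6,737,940
S = (6,737,940 − 6,634,410) / 311,700 = 0.3321 PSU

0.3 PSU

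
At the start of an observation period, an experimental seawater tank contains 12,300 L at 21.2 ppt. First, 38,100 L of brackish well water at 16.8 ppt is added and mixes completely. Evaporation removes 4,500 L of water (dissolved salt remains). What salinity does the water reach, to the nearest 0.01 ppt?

19.63 ppt

After mixing: salt = 12,300×21.2 + 38,100×16.8 = 900,840; volume = 50,400 L
After evaporation: salt unchanged = 900,840; volume = 50,400 − 4,500 = 45,900 L
S = 900,840 / 45,900 = 19.6261 ppt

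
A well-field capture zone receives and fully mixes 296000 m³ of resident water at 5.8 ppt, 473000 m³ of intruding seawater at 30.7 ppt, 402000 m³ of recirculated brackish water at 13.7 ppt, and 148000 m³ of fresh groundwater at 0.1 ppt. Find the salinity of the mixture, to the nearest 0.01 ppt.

Weighted by volume,
salt = 296,000×5.8 + 473,000×30.7 + 402,000×13.7 + 148,000×0.1 = 1,716,800 + 14,521,100 + 5,507,400 + 14,800 = 21,760,100
volume = 296,000 + 473,000 + 402,000 + 148,000 = 1,319,000 m³
S = 21,760,100 / 1,319,000 = 16.4974 ppt

16.50 ppt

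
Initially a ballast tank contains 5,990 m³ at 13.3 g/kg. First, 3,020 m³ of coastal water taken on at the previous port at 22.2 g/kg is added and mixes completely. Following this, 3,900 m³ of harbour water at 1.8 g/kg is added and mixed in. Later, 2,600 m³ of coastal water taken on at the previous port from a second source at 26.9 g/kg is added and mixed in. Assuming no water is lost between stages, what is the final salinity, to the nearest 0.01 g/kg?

14.42 g/kg

Mass of salt is conserved:
Initial salt = 5,990×13.3 = 79,667
After stage 1: salt = 79,667 + 3,020×22.2 = 146,711; volume = 9,010 m³; S = 16.283 g/kg
After stage 2: salt = 146,711 + 3,900×1.8 = 153,731; volume = 12,910 m³; S = 11.908 g/kg
After stage 3: salt = 153,731 + 2,600×26.9 = 223,671; volume = 15,510 m³
S = 223,671 / 15,510 = 14.4211 g/kg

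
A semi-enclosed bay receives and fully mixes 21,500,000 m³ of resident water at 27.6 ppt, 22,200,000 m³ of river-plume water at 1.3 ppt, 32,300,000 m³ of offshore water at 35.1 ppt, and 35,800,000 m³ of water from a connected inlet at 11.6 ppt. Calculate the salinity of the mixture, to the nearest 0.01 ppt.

Salt balance:
salt = 21,500,000×27.6 + 22,200,000×1.3 + 32,300,000×35.1 + 35,800,000×11.6 = 593,400,000 + 28,860,000 + 1,133,730,000 + 415,280,000 = 2,171,270,000
volume = 21,500,000 + 22,200,000 + 32,300,000 + 35,800,000 = 111,800,000 m³
S = 2,171,270,000 / 111,800,000 = 19.421 ppt

19.42 ppt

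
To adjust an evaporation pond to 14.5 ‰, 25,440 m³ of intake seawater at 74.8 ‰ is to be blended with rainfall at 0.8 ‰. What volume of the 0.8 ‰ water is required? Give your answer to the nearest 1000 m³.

Salt balance: 25,440×74.8 + V×0.8 = (25,440+V)×14.5
1,902,912 + 0.8V = 368,880 + 14.5V
1,534,032 = 13.7V
V = 111,973.14 m³

112000 m³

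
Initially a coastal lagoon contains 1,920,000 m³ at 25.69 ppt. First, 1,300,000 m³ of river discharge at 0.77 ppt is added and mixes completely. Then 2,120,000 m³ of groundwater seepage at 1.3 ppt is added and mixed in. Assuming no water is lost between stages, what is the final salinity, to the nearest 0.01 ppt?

9.94 ppt

By conservation of dissolved salt,
Initial salt = 1,920,000×25.69 = 49,324,800
After stage 1: salt = 49,324,800 + 1,300,000×0.77 = 50,325,800; volume = 3,220,000 m³; S = 15.629 ppt
After stage 2: salt = 50,325,800 + 2,120,000×1.3 = 53,081,800; volume = 5,340,000 m³
S = 53,081,800 / 5,340,000 = 9.9404 ppt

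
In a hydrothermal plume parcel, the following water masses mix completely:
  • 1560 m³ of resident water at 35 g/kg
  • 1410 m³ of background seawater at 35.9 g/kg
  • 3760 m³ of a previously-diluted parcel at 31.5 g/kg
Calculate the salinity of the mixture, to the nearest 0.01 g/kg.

33.23 g/kg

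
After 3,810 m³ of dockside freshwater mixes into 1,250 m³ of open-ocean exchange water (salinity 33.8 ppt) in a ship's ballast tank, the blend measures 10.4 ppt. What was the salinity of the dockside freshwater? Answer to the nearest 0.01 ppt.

Salt balance: 1,250×33.8 + 3,810×S = 5,060×10.4
42,250 + 3,810·S = 52,624
S = (52,624 − 42,250) / 3,810 = 2.7228 ppt

2.72 ppt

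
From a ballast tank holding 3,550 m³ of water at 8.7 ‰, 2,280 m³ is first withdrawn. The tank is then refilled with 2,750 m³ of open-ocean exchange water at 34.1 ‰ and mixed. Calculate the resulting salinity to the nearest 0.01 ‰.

Remaining after removal: 1,270 m³ at 8.7 ‰ (salt = 11,049)
After addition: salt = 11,049 + 2,750×34.1 = 104,824; volume = 4,020 m³
S = 104,824 / 4,020 = 26.0756 ‰

26.08 ‰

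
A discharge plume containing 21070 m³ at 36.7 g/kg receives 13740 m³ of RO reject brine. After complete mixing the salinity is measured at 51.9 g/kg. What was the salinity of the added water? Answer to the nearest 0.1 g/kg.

Salt balance: 21,070×36.7 + 13,740×S = 34,810×51.9
773,269 + 13,740·S = 1,806,639
S = (1,806,639 − 773,269) / 13,740 = 75.2089 g/kg

75.2 g/kg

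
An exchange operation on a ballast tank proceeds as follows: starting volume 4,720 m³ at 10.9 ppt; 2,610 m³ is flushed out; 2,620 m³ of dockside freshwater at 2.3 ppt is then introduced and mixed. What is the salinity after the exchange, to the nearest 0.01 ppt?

6.14 ppt

Remaining after removal: 2,110 m³ at 10.9 ppt (salt = 22,999)
After addition: salt = 22,999 + 2,620×2.3 = 29,025; volume = 4,730 m³
S = 29,025 / 4,730 = 6.1364 ppt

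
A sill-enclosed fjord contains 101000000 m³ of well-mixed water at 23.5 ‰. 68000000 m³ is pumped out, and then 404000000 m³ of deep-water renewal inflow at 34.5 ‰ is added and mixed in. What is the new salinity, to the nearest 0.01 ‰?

33.67 ‰

Remaining after removal: 33,000,000 m³ at 23.5 ‰ (salt = 775,500,000)
After addition: salt = 775,500,000 + 404,000,000×34.5 = 14,713,500,000; volume = 437,000,000 m³
S = 14,713,500,000 / 437,000,000 = 33.6693 ‰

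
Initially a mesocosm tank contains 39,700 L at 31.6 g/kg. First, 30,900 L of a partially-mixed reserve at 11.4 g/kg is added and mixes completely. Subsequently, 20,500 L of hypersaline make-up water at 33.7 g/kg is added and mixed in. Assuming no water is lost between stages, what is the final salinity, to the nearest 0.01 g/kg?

25.22 g/kg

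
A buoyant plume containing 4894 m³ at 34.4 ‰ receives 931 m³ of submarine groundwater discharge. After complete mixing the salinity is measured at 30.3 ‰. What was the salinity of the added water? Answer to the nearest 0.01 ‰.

8.75 ‰

Salt balance: 4,894×34.4 + 931×S = 5,825×30.3
168,353.6 + 931·S = 176,497.5
S = (176,497.5 − 168,353.6) / 931 = 8.7475 ‰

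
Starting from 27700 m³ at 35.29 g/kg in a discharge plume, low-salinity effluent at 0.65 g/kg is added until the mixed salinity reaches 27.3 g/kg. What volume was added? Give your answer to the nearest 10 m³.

Salt balance: 27,700×35.29 + V×0.65 = (27,700+V)×27.3
977,533 + 0.65V = 756,210 + 27.3V
221,323 = 26.65V
V = 8,304.8 m³

8300 m³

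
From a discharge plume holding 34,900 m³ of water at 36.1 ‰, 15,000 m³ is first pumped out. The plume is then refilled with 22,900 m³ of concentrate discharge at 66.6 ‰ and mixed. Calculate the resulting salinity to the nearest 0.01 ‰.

52.42 ‰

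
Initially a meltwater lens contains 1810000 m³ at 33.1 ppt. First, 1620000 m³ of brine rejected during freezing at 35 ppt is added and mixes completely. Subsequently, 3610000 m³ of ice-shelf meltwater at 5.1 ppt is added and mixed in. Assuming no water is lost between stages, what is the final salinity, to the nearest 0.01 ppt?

Total salt / total volume:
Initial salt = 1,810,000×33.1 = 59,911,000
After stage 1: salt = 59,911,000 + 1,620,000×35 = 116,611,000; volume = 3,430,000 m³; S = 33.997 ppt
After stage 2: salt = 116,611,000 + 3,610,000×5.1 = 135,022,000; volume = 7,040,000 m³
S = 135,022,000 / 7,040,000 = 19.1793 ppt

19.18 ppt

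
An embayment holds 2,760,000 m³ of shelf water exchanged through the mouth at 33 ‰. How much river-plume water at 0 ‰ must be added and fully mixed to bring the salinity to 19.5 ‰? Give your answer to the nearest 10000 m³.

1910000 m³

Salt balance: 2,760,000×33 + V×0 = (2,760,000+V)×19.5
91,080,000 + 0V = 53,820,000 + 19.5V
37,260,000 = 19.5V
V = 1,910,769.23 m³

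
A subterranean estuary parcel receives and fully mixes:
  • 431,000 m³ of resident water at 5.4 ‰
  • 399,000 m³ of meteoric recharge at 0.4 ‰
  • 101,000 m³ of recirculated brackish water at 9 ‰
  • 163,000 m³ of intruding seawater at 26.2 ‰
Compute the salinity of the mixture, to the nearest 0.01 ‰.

Mass of salt is conserved:
salt = 431,000×5.4 + 399,000×0.4 + 101,000×9 + 163,000×26.2 = 2,327,400 + 159,600 + 909,000 + 4,270,600 = 7,666,600
volume = 431,000 + 399,000 + 101,000 + 163,000 = 1,094,000 m³
S = 7,666,600 / 1,094,000 = 7.0079 ‰

7.01 ‰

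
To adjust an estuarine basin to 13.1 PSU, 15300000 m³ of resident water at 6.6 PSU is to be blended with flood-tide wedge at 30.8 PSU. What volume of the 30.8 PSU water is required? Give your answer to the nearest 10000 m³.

Salt balance: 15,300,000×6.6 + V×30.8 = (15,300,000+V)×13.1
100,980,000 + 30.8V = 200,430,000 + 13.1V
99,450,000 = 17.7V
V = 5,618,644.07 m³

5620000 m³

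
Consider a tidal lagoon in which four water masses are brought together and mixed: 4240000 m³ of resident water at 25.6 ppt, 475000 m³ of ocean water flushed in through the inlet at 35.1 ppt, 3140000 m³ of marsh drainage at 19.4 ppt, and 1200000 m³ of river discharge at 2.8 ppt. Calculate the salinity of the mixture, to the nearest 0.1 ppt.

20.9 ppt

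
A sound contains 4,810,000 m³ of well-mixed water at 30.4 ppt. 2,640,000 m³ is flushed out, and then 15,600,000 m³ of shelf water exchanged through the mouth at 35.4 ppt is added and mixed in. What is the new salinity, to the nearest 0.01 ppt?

Remaining after removal: 2,170,000 m³ at 30.4 ppt (salt = 65,968,000)
After addition: salt = 65,968,000 + 15,600,000×35.4 = 618,208,000; volume = 17,770,000 m³
S = 618,208,000 / 17,770,000 = 34.7894 ppt

34.79 ppt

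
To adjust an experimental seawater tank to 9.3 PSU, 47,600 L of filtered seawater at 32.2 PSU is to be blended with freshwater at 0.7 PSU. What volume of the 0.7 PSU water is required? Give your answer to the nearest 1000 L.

127000 L

Salt balance: 47,600×32.2 + V×0.7 = (47,600+V)×9.3
1,532,720 + 0.7V = 442,680 + 9.3V
1,090,040 = 8.6V
V = 126,748.84 L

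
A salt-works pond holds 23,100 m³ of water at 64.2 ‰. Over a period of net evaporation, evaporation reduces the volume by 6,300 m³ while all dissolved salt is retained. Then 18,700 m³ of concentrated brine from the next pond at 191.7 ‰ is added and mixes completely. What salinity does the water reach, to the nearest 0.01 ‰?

After evaporation: salt = 23,100×64.2 = 1,483,020; volume = 23,100 − 6,300 = 16,800 m³
After mixing: salt = 1,483,020 + 18,700×191.7 = 5,067,810; volume = 16,800 + 18,700 = 35,500 m³
S = 5,067,810 / 35,500 = 142.7552 ‰

142.76 ‰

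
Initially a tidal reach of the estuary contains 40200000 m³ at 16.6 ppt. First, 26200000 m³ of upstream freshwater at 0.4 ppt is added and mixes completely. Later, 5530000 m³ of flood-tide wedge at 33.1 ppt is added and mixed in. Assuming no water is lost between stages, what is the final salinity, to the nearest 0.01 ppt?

Weighted by volume,
Initial salt = 40,200,000×16.6 = 667,320,000
After stage 1: salt = 667,320,000 + 26,200,000×0.4 = 677,800,000; volume = 66,400,000 m³; S = 10.208 ppt
After stage 2: salt = 677,800,000 + 5,530,000×33.1 = 860,843,000; volume = 71,930,000 m³
S = 860,843,000 / 71,930,000 = 11.9678 ppt

11.97 ppt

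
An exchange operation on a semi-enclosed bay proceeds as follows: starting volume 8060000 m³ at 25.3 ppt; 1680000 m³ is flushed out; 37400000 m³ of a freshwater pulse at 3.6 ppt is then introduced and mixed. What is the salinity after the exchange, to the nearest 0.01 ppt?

6.76 ppt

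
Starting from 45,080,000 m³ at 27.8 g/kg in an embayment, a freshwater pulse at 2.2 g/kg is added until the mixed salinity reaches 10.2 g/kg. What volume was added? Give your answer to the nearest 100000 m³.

Salt balance: 45,080,000×27.8 + V×2.2 = (45,080,000+V)×10.2
1,253,224,000 + 2.2V = 459,816,000 + 10.2V
793,408,000 = 8V
V = 99,176,000 m³

99200000 m³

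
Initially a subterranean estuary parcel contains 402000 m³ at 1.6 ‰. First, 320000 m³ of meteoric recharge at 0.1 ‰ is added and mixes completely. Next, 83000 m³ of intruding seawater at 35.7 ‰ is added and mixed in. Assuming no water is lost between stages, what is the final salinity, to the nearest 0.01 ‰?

Mass of salt is conserved:
Initial salt = 402,000×1.6 = 643,200
After stage 1: salt = 643,200 + 320,000×0.1 = 675,200; volume = 722,000 m³; S = 0.935 ‰
After stage 2: salt = 675,200 + 83,000×35.7 = 3,638,300; volume = 805,000 m³
S = 3,638,300 / 805,000 = 4.5196 ‰

4.52 ‰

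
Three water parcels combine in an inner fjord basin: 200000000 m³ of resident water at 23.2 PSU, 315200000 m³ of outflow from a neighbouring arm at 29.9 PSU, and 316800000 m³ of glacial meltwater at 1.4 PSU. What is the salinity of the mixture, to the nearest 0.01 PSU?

Salt balance:
salt = 200,000,000×23.2 + 315,200,000×29.9 + 316,800,000×1.4 = 4,640,000,000 + 9,424,480,000 + 443,520,000 = 14,508,000,000
volume = 200,000,000 + 315,200,000 + 316,800,000 = 832,000,000 m³
S = 14,508,000,000 / 832,000,000 = 17.4375 PSU

17.44 PSU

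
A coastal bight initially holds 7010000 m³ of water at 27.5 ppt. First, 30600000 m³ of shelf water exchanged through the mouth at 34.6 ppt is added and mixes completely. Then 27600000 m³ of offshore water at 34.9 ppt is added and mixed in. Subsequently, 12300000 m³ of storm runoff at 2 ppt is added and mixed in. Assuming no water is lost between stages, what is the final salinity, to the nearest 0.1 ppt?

Conserving salt mass:
Initial salt = 7,010,000×27.5 = 192,775,000
After stage 1: salt = 192,775,000 + 30,600,000×34.6 = 1,251,535,000; volume = 37,610,000 m³; S = 33.277 ppt
After stage 2: salt = 1,251,535,000 + 27,600,000×34.9 = 2,214,775,000; volume = 65,210,000 m³; S = 33.964 ppt
After stage 3: salt = 2,214,775,000 + 12,300,000×2 = 2,239,375,000; volume = 77,510,000 m³
S = 2,239,375,000 / 77,510,000 = 28.8914 ppt

28.9 ppt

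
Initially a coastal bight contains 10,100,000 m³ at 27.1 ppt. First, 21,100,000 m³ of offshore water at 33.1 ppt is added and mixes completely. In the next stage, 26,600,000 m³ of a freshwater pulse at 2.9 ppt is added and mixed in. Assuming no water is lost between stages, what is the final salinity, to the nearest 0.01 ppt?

Total salt / total volume:
Initial salt = 10,100,000×27.1 = 273,710,000
After stage 1: salt = 273,710,000 + 21,100,000×33.1 = 972,120,000; volume = 31,200,000 m³; S = 31.158 ppt
After stage 2: salt = 972,120,000 + 26,600,000×2.9 = 1,049,260,000; volume = 57,800,000 m³
S = 1,049,260,000 / 57,800,000 = 18.1533 ppt

18.15 ppt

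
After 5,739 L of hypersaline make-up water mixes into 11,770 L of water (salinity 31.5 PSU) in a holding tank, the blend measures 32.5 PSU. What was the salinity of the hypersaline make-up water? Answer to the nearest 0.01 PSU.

Salt balance: 11,770×31.5 + 5,739×S = 17,509×32.5
370,755 + 5,739·S = 569,042.5
S = (569,042.5 − 370,755) / 5,739 = 34.5509 PSU

34.55 PSU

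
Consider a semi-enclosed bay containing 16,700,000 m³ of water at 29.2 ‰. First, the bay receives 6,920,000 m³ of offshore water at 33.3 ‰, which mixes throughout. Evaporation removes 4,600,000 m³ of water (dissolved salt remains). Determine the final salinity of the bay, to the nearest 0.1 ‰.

37.8 ‰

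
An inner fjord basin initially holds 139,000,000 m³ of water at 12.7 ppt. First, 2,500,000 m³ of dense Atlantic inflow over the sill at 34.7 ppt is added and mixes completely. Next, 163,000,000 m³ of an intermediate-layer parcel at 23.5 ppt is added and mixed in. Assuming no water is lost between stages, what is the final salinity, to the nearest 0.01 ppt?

Salt balance:
Initial salt = 139,000,000×12.7 = 1,765,300,000
After stage 1: salt = 1,765,300,000 + 2,500,000×34.7 = 1,852,050,000; volume = 141,500,000 m³; S = 13.089 ppt
After stage 2: salt = 1,852,050,000 + 163,000,000×23.5 = 5,682,550,000; volume = 304,500,000 m³
S = 5,682,550,000 / 304,500,000 = 18.6619 ppt

18.66 ppt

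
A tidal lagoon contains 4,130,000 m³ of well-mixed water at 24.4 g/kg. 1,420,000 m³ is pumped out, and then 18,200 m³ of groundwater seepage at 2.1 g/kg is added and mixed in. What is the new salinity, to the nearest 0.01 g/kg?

24.25 g/kg

Remaining after removal: 2,710,000 m³ at 24.4 g/kg (salt = 66,124,000)
After addition: salt = 66,124,000 + 18,200×2.1 = 66,162,220; volume = 2,728,200 m³
S = 66,162,220 / 2,728,200 = 24.2512 g/kg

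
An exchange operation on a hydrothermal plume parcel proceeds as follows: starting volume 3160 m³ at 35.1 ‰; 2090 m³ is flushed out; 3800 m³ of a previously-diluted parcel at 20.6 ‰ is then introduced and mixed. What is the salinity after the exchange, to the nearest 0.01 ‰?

23.79 ‰

Remaining after removal: 1,070 m³ at 35.1 ‰ (salt = 37,557)
After addition: salt = 37,557 + 3,800×20.6 = 115,837; volume = 4,870 m³
S = 115,837 / 4,870 = 23.7858 ‰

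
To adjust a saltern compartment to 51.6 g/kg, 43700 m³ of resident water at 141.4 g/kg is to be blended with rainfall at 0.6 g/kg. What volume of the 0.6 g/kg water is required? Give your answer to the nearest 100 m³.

76900 m³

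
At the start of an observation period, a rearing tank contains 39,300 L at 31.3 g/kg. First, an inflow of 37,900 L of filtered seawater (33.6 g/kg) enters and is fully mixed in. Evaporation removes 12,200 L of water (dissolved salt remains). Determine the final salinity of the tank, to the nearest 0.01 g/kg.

38.52 g/kg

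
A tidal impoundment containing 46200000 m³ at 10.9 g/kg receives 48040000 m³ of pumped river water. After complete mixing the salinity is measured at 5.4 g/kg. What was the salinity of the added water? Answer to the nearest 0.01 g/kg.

Salt balance: 46,200,000×10.9 + 48,040,000×S = 94,240,000×5.4
503,580,000 + 48,040,000·S = 508,896,000
S = (508,896,000 − 503,580,000) / 48,040,000 = 0.1107 g/kg

0.11 g/kg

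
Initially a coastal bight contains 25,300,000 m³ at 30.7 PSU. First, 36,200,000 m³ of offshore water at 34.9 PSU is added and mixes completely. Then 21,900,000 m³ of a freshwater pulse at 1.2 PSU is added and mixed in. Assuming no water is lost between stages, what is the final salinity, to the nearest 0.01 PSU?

24.78 PSU

By conservation of dissolved salt,
Initial salt = 25,300,000×30.7 = 776,710,000
After stage 1: salt = 776,710,000 + 36,200,000×34.9 = 2,040,090,000; volume = 61,500,000 m³; S = 33.172 PSU
After stage 2: salt = 2,040,090,000 + 21,900,000×1.2 = 2,066,370,000; volume = 83,400,000 m³
S = 2,066,370,000 / 83,400,000 = 24.7766 PSU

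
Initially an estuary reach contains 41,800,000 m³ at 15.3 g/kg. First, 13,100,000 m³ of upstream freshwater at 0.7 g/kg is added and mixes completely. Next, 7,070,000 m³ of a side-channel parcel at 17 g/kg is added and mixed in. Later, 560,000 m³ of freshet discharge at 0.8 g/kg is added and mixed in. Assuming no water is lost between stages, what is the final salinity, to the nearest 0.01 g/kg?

12.30 g/kg

Total salt / total volume:
Initial salt = 41,800,000×15.3 = 639,540,000
After stage 1: salt = 639,540,000 + 13,100,000×0.7 = 648,710,000; volume = 54,900,000 m³; S = 11.816 g/kg
After stage 2: salt = 648,710,000 + 7,070,000×17 = 768,900,000; volume = 61,970,000 m³; S = 12.408 g/kg
After stage 3: salt = 768,900,000 + 560,000×0.8 = 769,348,000; volume = 62,530,000 m³
S = 769,348,000 / 62,530,000 = 12.3037 g/kg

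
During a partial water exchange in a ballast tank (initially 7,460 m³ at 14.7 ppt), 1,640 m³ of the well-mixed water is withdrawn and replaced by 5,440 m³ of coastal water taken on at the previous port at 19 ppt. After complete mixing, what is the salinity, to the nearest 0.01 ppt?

Remaining after removal: 5,820 m³ at 14.7 ppt (salt = 85,554)
After addition: salt = 85,554 + 5,440×19 = 188,914; volume = 11,260 m³
S = 188,914 / 11,260 = 16.7774 ppt

16.78 ppt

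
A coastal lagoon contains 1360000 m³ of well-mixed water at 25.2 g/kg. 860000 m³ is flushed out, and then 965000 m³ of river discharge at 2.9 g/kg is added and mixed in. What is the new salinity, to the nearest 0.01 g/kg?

Remaining after removal: 500,000 m³ at 25.2 g/kg (salt = 12,600,000)
After addition: salt = 12,600,000 + 965,000×2.9 = 15,398,500; volume = 1,465,000 m³
S = 15,398,500 / 1,465,000 = 10.5109 g/kg

10.51 g/kg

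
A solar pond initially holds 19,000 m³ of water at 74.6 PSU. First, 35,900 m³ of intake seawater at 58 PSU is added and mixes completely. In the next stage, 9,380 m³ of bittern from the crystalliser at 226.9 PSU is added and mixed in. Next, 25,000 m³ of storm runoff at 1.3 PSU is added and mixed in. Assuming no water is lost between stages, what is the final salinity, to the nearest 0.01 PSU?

63.40 PSU

Total salt / total volume:
Initial salt = 19,000×74.6 = 1,417,400
After stage 1: salt = 1,417,400 + 35,900×58 = 3,499,600; volume = 54,900 m³; S = 63.745 PSU
After stage 2: salt = 3,499,600 + 9,380×226.9 = 5,627,922; volume = 64,280 m³; S = 87.553 PSU
After stage 3: salt = 5,627,922 + 25,000×1.3 = 5,660,422; volume = 89,280 m³
S = 5,660,422 / 89,280 = 63.4008 PSU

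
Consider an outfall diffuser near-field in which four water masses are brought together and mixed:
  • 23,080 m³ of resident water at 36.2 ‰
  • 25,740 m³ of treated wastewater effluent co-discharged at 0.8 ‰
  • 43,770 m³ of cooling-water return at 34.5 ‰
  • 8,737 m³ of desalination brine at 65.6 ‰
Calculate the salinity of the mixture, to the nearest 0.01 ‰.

29.01 ‰

Conserving salt mass:
salt = 23,080×36.2 + 25,740×0.8 + 43,770×34.5 + 8,737×65.6 = 835,496 + 20,592 + 1,510,065 + 573,147.2 = 2,939,300.2
volume = 23,080 + 25,740 + 43,770 + 8,737 = 101,327 m³
S = 2,939,300.2 / 101,327 = 29.0081 ‰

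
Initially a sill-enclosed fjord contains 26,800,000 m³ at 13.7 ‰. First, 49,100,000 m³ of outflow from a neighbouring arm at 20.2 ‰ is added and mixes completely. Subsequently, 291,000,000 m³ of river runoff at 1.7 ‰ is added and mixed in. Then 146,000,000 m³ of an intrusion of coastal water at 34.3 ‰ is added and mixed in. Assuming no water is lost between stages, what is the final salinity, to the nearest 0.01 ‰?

Salt balance:
Initial salt = 26,800,000×13.7 = 367,160,000
After stage 1: salt = 367,160,000 + 49,100,000×20.2 = 1,358,980,000; volume = 75,900,000 m³; S = 17.905 ‰
After stage 2: salt = 1,358,980,000 + 291,000,000×1.7 = 1,853,680,000; volume = 366,900,000 m³; S = 5.052 ‰
After stage 3: salt = 1,853,680,000 + 146,000,000×34.3 = 6,861,480,000; volume = 512,900,000 m³
S = 6,861,480,000 / 512,900,000 = 13.3778 ‰

13.38 ‰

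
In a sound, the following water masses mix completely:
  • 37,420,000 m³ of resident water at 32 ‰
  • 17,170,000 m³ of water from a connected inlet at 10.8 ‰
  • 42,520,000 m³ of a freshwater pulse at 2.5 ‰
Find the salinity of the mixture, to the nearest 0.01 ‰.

15.33 ‰

Conserving salt mass:
salt = 37,420,000×32 + 17,170,000×10.8 + 42,520,000×2.5 = 1,197,440,000 + 185,436,000 + 106,300,000 = 1,489,176,000
volume = 37,420,000 + 17,170,000 + 42,520,000 = 97,110,000 m³
S = 1,489,176,000 / 97,110,000 = 15.3349 ‰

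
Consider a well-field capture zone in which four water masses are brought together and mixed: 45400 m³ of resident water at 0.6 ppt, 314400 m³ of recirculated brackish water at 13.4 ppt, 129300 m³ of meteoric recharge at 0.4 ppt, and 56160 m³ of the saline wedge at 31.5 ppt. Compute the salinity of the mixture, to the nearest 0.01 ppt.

By conservation of dissolved salt,
salt = 45,400×0.6 + 314,400×13.4 + 129,300×0.4 + 56,160×31.5 = 27,240 + 4,212,960 + 51,720 + 1,769,040 = 6,060,960
volume = 45,400 + 314,400 + 129,300 + 56,160 = 545,260 m³
S = 6,060,960 / 545,260 = 11.1157 ppt

11.12 ppt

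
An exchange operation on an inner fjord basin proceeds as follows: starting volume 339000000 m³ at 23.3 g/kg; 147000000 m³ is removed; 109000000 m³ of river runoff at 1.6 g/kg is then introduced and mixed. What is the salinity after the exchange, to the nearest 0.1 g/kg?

15.4 g/kg

Remaining after removal: 192,000,000 m³ at 23.3 g/kg (salt = 4,473,600,000)
After addition: salt = 4,473,600,000 + 109,000,000×1.6 = 4,648,000,000; volume = 301,000,000 m³
S = 4,648,000,000 / 301,000,000 = 15.4419 g/kg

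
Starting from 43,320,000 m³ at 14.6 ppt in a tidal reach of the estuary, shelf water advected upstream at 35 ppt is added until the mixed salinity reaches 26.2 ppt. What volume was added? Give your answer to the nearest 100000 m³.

Salt balance: 43,320,000×14.6 + V×35 = (43,320,000+V)×26.2
632,472,000 + 35V = 1,134,984,000 + 26.2V
502,512,000 = 8.8V
V = 57,103,636.36 m³

57100000 m³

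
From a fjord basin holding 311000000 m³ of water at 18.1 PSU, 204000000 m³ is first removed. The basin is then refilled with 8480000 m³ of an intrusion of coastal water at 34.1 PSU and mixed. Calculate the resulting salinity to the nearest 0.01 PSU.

19.27 PSU

Remaining after removal: 107,000,000 m³ at 18.1 PSU (salt = 1,936,700,000)
After addition: salt = 1,936,700,000 + 8,480,000×34.1 = 2,225,868,000; volume = 115,480,000 m³
S = 2,225,868,000 / 115,480,000 = 19.2749 PSU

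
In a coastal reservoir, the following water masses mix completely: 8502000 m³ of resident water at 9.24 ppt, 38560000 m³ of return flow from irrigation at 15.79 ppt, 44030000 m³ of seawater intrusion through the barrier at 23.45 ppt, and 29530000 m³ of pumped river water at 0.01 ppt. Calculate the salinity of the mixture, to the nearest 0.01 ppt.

By conservation of dissolved salt,
salt = 8,502,000×9.24 + 38,560,000×15.79 + 44,030,000×23.45 + 29,530,000×0.01 = 78,558,480 + 608,862,400 + 1,032,503,500 + 295,300 = 1,720,219,680
volume = 8,502,000 + 38,560,000 + 44,030,000 + 29,530,000 = 120,622,000 m³
S = 1,720,219,680 / 120,622,000 = 14.2612 ppt

14.26 ppt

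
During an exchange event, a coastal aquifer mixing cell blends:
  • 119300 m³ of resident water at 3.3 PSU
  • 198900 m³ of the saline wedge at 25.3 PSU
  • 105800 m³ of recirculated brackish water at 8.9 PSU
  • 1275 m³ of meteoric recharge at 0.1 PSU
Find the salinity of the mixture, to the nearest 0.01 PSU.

By conservation of dissolved salt,
salt = 119,300×3.3 + 198,900×25.3 + 105,800×8.9 + 1,275×0.1 = 393,690 + 5,032,170 + 941,620 + 127.5 = 6,367,607.5
volume = 119,300 + 198,900 + 105,800 + 1,275 = 425,275 m³
S = 6,367,607.5 / 425,275 = 14.9729 PSU

14.97 PSU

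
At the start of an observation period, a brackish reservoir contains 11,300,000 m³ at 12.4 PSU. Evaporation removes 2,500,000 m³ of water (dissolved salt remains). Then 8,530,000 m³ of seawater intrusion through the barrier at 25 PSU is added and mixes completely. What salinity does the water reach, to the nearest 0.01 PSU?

20.39 PSU

After evaporation: salt = 11,300,000×12.4 = 140,120,000; volume = 11,300,000 − 2,500,000 = 8,800,000 m³
After mixing: salt = 140,120,000 + 8,530,000×25 = 353,370,000; volume = 8,800,000 + 8,530,000 = 17,330,000 m³
S = 353,370,000 / 17,330,000 = 20.3907 PSU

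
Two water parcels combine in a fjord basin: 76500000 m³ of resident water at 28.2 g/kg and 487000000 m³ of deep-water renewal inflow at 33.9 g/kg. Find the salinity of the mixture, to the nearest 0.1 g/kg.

33.1 g/kg

Conserving salt mass:
salt = 76,500,000×28.2 + 487,000,000×33.9 = 2,157,300,000 + 16,509,300,000 = 18,666,600,000
volume = 76,500,000 + 487,000,000 = 563,500,000 m³
S = 18,666,600,000 / 563,500,000 = 33.126 g/kg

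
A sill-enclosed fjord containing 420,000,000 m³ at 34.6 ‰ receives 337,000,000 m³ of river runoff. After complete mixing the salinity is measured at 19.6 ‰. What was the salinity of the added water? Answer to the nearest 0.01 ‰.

0.91 ‰

Salt balance: 420,000,000×34.6 + 337,000,000×S = 757,000,000×19.6
14,532,000,000 + 337,000,000·S = 14,837,200,000
S = (14,837,200,000 − 14,532,000,000) / 337,000,000 = 0.9056 ‰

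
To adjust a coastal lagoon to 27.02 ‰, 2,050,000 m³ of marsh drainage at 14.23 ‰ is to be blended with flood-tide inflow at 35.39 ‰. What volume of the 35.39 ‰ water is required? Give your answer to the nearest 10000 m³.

Salt balance: 2,050,000×14.23 + V×35.39 = (2,050,000+V)×27.02
29,171,500 + 35.39V = 55,391,000 + 27.02V
26,219,500 = 8.37V
V = 3,132,556.75 m³

3130000 m³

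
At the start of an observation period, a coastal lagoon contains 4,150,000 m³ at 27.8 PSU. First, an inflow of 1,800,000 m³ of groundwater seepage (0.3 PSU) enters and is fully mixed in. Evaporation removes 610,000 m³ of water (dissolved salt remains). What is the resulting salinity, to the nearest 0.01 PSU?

After mixing: salt = 4,150,000×27.8 + 1,800,000×0.3 = 115,910,000; volume = 5,950,000 m³
After evaporation: salt unchanged = 115,910,000; volume = 5,950,000 − 610,000 = 5,340,000 m³
S = 115,910,000 / 5,340,000 = 21.706 PSU

21.71 PSU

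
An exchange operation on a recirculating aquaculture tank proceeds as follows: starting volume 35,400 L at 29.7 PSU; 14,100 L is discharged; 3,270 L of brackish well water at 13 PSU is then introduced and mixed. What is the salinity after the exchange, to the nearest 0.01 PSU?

27.48 PSU

Remaining after removal: 21,300 L at 29.7 PSU (salt = 632,610)
After addition: salt = 632,610 + 3,270×13 = 675,120; volume = 24,570 L
S = 675,120 / 24,570 = 27.4774 PSU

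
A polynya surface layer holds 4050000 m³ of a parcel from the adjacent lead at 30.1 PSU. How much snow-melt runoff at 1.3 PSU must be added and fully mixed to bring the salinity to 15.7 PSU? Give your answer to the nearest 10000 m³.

Salt balance: 4,050,000×30.1 + V×1.3 = (4,050,000+V)×15.7
121,905,000 + 1.3V = 63,585,000 + 15.7V
58,320,000 = 14.4V
V = 4,050,000 m³

4050000 m³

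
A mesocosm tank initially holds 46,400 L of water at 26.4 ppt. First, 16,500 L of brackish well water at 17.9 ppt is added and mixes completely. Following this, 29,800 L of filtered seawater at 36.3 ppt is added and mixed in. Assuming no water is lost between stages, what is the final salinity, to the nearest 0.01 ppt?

Weighted by volume,
Initial salt = 46,400×26.4 = 1,224,960
After stage 1: salt = 1,224,960 + 16,500×17.9 = 1,520,310; volume = 62,900 L; S = 24.17 ppt
After stage 2: salt = 1,520,310 + 29,800×36.3 = 2,602,050; volume = 92,700 L
S = 2,602,050 / 92,700 = 28.0696 ppt

28.07 ppt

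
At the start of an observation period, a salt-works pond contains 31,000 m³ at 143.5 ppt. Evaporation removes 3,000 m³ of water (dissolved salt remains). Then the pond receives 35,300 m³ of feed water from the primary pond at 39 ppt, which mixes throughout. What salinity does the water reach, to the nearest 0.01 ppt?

92.03 ppt

After evaporation: salt = 31,000×143.5 = 4,448,500; volume = 31,000 − 3,000 = 28,000 m³
After mixing: salt = 4,448,500 + 35,300×39 = 5,825,200; volume = 28,000 + 35,300 = 63,300 m³
S = 5,825,200 / 63,300 = 92.0253 ppt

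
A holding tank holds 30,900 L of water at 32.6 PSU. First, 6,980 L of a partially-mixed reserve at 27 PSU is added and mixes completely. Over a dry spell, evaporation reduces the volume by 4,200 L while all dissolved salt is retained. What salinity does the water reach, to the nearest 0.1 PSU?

35.5 PSU

After mixing: salt = 30,900×32.6 + 6,980×27 = 1,195,800; volume = 37,880 L
After evaporation: salt unchanged = 1,195,800; volume = 37,880 − 4,200 = 33,680 L
S = 1,195,800 / 33,680 = 35.5048 PSU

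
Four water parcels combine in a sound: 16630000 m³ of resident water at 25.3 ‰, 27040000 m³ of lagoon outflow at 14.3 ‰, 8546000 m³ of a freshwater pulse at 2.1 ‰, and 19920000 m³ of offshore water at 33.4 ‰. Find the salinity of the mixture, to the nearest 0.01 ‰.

20.66 ‰

By conservation of dissolved salt,
salt = 16,630,000×25.3 + 27,040,000×14.3 + 8,546,000×2.1 + 19,920,000×33.4 = 420,739,000 + 386,672,000 + 17,946,600 + 665,328,000 = 1,490,685,600
volume = 16,630,000 + 27,040,000 + 8,546,000 + 19,920,000 = 72,136,000 m³
S = 1,490,685,600 / 72,136,000 = 20.6649 ‰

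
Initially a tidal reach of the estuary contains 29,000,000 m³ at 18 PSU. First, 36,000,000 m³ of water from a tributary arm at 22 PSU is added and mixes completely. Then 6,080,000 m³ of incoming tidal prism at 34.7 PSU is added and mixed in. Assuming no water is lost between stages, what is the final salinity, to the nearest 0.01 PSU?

21.45 PSU

Total salt / total volume:
Initial salt = 29,000,000×18 = 522,000,000
After stage 1: salt = 522,000,000 + 36,000,000×22 = 1,314,000,000; volume = 65,000,000 m³; S = 20.215 PSU
After stage 2: salt = 1,314,000,000 + 6,080,000×34.7 = 1,524,976,000; volume = 71,080,000 m³
S = 1,524,976,000 / 71,080,000 = 21.4544 PSU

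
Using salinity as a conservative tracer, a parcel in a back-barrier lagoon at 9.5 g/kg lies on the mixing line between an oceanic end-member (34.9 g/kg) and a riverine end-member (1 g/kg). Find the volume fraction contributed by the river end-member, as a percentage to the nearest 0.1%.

74.9%

Let f be the freshwater fraction. Salt balance per unit volume:
f×1 + (1−f)×34.9 = 9.5
f = (34.9 − 9.5) / (34.9 − 1) = 25.4/33.9 = 0.7493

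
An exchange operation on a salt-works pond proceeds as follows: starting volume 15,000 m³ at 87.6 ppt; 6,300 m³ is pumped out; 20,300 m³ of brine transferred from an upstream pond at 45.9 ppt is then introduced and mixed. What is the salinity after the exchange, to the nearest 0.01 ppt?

58.41 ppt

Remaining after removal: 8,700 m³ at 87.6 ppt (salt = 762,120)
After addition: salt = 762,120 + 20,300×45.9 = 1,693,890; volume = 29,000 m³
S = 1,693,890 / 29,000 = 58.41 ppt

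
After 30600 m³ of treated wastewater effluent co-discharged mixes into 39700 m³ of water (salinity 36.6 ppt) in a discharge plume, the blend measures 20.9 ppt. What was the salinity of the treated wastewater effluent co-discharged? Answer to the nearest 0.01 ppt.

Salt balance: 39,700×36.6 + 30,600×S = 70,300×20.9
1,453,020 + 30,600·S = 1,469,270
S = (1,469,270 − 1,453,020) / 30,600 = 0.531 ppt

0.53 ppt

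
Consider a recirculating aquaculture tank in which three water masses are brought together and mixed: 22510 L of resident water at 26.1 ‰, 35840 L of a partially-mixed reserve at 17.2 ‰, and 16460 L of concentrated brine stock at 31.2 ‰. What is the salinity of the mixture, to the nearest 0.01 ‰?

22.96 ‰

By conservation of dissolved salt,
salt = 22,510×26.1 + 35,840×17.2 + 16,460×31.2 = 587,511 + 616,448 + 513,552 = 1,717,511
volume = 22,510 + 35,840 + 16,460 = 74,810 L
S = 1,717,511 / 74,810 = 22.9583 ‰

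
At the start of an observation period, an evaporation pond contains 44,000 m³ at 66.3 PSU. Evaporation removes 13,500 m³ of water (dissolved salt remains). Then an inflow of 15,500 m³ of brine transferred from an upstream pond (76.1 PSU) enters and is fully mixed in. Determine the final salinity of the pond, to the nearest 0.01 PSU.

89.06 PSU

After evaporation: salt = 44,000×66.3 = 2,917,200; volume = 44,000 − 13,500 = 30,500 m³
After mixing: salt = 2,917,200 + 15,500×76.1 = 4,096,750; volume = 30,500 + 15,500 = 46,000 m³
S = 4,096,750 / 46,000 = 89.0598 PSU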